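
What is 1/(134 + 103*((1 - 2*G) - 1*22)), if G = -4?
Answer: -1/1205 ≈ -0.00082988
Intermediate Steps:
1/(134 + 103*((1 - 2*G) - 1*22)) = 1/(134 + 103*((1 - 2*(-4)) - 1*22)) = 1/(134 + 103*((1 + 8) - 22)) = 1/(134 + 103*(9 - 22)) = 1/(134 + 103*(-13)) = 1/(134 - 1339) = 1/(-1205) = -1/1205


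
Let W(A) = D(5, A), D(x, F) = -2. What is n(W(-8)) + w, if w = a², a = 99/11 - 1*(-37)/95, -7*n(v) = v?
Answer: 5587698/63175 ≈ 88.448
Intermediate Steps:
W(A) = -2
n(v) = -v/7
a = 892/95 (a = 99*(1/11) + 37*(1/95) = 9 + 37/95 = 892/95 ≈ 9.3895)
w = 795664/9025 (w = (892/95)² = 795664/9025 ≈ 88.162)
n(W(-8)) + w = -⅐*(-2) + 795664/9025 = 2/7 + 795664/9025 = 5587698/63175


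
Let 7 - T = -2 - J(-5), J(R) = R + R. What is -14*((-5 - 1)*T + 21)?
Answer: -378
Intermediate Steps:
J(R) = 2*R
T = -1 (T = 7 - (-2 - 2*(-5)) = 7 - (-2 - 1*(-10)) = 7 - (-2 + 10) = 7 - 1*8 = 7 - 8 = -1)
-14*((-5 - 1)*T + 21) = -14*((-5 - 1)*(-1) + 21) = -14*(-6*(-1) + 21) = -14*(6 + 21) = -14*27 = -378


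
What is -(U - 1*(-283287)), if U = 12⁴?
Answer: -304023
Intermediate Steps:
U = 20736
-(U - 1*(-283287)) = -(20736 - 1*(-283287)) = -(20736 + 283287) = -1*304023 = -304023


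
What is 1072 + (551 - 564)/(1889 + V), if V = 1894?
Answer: 311951/291 ≈ 1072.0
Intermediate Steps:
1072 + (551 - 564)/(1889 + V) = 1072 + (551 - 564)/(1889 + 1894) = 1072 - 13/3783 = 1072 - 13*1/3783 = 1072 - 1/291 = 311951/291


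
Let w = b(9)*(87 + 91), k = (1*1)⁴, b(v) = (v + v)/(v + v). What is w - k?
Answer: 177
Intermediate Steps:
b(v) = 1 (b(v) = (2*v)/((2*v)) = (2*v)*(1/(2*v)) = 1)
k = 1 (k = 1⁴ = 1)
w = 178 (w = 1*(87 + 91) = 1*178 = 178)
w - k = 178 - 1*1 = 178 - 1 = 177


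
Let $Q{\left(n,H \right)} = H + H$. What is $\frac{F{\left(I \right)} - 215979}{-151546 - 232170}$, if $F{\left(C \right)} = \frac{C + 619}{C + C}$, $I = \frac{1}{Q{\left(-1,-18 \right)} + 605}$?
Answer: $\frac{39873}{383716} \approx 0.10391$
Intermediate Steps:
$Q{\left(n,H \right)} = 2 H$
$I = \frac{1}{569}$ ($I = \frac{1}{2 \left(-18\right) + 605} = \frac{1}{-36 + 605} = \frac{1}{569} \approx 0.0017575$)
$F{\left(C \right)} = \frac{619 + C}{2 C}$
$\frac{F{\left(I \right)} - 215979}{-151546 - 232170} = \frac{\frac{\frac{1}{\frac{1}{569}} \left(619 + \frac{1}{569}\right)}{2} - 215979}{-151546 - 232170} = \frac{\frac{1}{2} \cdot 569 \cdot \frac{352212}{569} - 215979}{-383716} = \left(176106 - 215979\right) \left(- \frac{1}{383716}\right) = \left(-39873\right) \left(- \frac{1}{383716}\right) = \frac{39873}{383716}$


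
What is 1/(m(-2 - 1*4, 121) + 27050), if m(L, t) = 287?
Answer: 1/27337 ≈ 3.6580e-5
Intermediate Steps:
1/(m(-2 - 1*4, 121) + 27050) = 1/(287 + 27050) = 1/27337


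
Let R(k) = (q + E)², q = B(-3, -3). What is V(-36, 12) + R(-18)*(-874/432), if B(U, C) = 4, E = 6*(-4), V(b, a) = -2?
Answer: -21904/27 ≈ -811.26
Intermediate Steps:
E = -24
q = 4
R(k) = 400 (R(k) = (4 - 24)² = (-20)² = 400)
V(-36, 12) + R(-18)*(-874/432) = -2 + 400*(-874/432) = -2 + 400*(-874*1/432) = -2 + 400*(-437/216) = -2 - 21850/27 = -21904/27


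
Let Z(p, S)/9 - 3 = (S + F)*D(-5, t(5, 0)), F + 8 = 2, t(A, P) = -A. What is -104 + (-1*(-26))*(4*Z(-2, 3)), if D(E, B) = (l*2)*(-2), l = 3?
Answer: 36400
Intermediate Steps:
D(E, B) = -12 (D(E, B) = (3*2)*(-2) = 6*(-2) = -12)
F = -6 (F = -8 + 2 = -6)
Z(p, S) = 675 - 108*S (Z(p, S) = 27 + 9*((S - 6)*(-12)) = 27 + 9*((-6 + S)*(-12)) = 27 + 9*(72 - 12*S) = 27 + (648 - 108*S) = 675 - 108*S)
-104 + (-1*(-26))*(4*Z(-2, 3)) = -104 + (-1*(-26))*(4*(675 - 108*3)) = -104 + 26*(4*(675 - 324)) = -104 + 26*(4*351) = -104 + 26*1404 = -104 + 36504 = 36400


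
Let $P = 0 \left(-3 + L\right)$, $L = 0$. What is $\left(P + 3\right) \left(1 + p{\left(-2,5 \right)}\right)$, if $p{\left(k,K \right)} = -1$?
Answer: $0$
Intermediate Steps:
$P = 0$ ($P = 0 \left(-3 + 0\right) = 0 \left(-3\right) = 0$)
$\left(P + 3\right) \left(1 + p{\left(-2,5 \right)}\right) = \left(0 + 3\right) \left(1 - 1\right) = 3 \cdot 0 = 0$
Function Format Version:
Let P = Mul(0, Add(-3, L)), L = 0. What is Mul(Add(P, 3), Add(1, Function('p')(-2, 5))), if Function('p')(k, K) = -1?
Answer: 0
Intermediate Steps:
P = 0 (P = Mul(0, Add(-3, 0)) = Mul(0, -3) = 0)
Mul(Add(P, 3), Add(1, Function('p')(-2, 5))) = Mul(Add(0, 3), Add(1, -1)) = Mul(3, 0) = 0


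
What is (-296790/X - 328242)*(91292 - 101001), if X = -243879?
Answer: 259071829468984/81293 ≈ 3.1869e+9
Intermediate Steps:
(-296790/X - 328242)*(91292 - 101001) = (-296790/(-243879) - 328242)*(91292 - 101001) = (-296790*(-1/243879) - 328242)*(-9709) = (98930/81293 - 328242)*(-9709) = -26683677976/81293*(-9709) = 259071829468984/81293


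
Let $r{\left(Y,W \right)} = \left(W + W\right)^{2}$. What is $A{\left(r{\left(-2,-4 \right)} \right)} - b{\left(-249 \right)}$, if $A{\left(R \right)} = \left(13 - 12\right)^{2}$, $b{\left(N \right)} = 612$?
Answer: $-611$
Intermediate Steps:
$r{\left(Y,W \right)} = 4 W^{2}$ ($r{\left(Y,W \right)} = \left(2 W\right)^{2} = 4 W^{2}$)
$A{\left(R \right)} = 1$ ($A{\left(R \right)} = 1^{2} = 1$)
$A{\left(r{\left(-2,-4 \right)} \right)} - b{\left(-249 \right)} = 1 - 612 = -611$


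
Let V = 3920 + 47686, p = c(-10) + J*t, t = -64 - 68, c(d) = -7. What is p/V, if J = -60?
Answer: 7913/51606 ≈ 0.15333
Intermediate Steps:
t = -132
p = 7913 (p = -7 - 60*(-132) = -7 + 7920 = 7913)
V = 51606
p/V = 7913/51606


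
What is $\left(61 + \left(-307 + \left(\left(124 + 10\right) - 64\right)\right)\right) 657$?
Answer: $-115632$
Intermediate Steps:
$\left(61 + \left(-307 + \left(\left(124 + 10\right) - 64\right)\right)\right) 657 = \left(61 + \left(-307 + \left(134 - 64\right)\right)\right) 657 = \left(61 + \left(-307 + 70\right)\right) 657 = \left(61 - 237\right) 657 = \left(-176\right) 657 = -115632$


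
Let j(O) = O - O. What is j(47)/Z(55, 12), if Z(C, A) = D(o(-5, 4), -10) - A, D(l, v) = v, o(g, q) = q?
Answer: 0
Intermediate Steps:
j(O) = 0
Z(C, A) = -10 - A
j(47)/Z(55, 12) = 0/(-10 - 1*12) = 0/(-10 - 12) = 0/(-22) = 0*(-1/22) = 0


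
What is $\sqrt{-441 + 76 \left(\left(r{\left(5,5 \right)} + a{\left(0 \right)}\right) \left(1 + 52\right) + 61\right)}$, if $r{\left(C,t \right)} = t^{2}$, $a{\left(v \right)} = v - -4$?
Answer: $\sqrt{121007} \approx 347.86$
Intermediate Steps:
$a{\left(v \right)} = 4 + v$ ($a{\left(v \right)} = v + 4 = 4 + v$)
$\sqrt{-441 + 76 \left(\left(r{\left(5,5 \right)} + a{\left(0 \right)}\right) \left(1 + 52\right) + 61\right)} = \sqrt{-441 + 76 \left(\left(5^{2} + \left(4 + 0\right)\right) \left(1 + 52\right) + 61\right)} = \sqrt{-441 + 76 \left(\left(25 + 4\right) 53 + 61\right)} = \sqrt{-441 + 76 \left(29 \cdot 53 + 61\right)} = \sqrt{-441 + 76 \left(1537 + 61\right)} = \sqrt{-441 + 76 \cdot 1598} = \sqrt{-441 + 121448} = \sqrt{121007}$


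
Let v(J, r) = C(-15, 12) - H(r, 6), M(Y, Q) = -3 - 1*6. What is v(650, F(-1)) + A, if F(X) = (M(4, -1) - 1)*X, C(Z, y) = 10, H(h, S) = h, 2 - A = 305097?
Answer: -305095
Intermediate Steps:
A = -305095 (A = 2 - 1*305097 = 2 - 305097 = -305095)
M(Y, Q) = -9 (M(Y, Q) = -3 - 6 = -9)
F(X) = -10*X (F(X) = (-9 - 1)*X = -10*X)
v(J, r) = 10 - r
v(650, F(-1)) + A = (10 - (-10)*(-1)) - 305095 = (10 - 1*10) - 305095 = (10 - 10) - 305095 = 0 - 305095 = -305095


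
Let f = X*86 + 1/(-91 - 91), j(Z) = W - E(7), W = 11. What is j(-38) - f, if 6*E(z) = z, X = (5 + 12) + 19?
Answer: -842522/273 ≈ -3086.2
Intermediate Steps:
X = 36 (X = 17 + 19 = 36)
E(z) = z/6
j(Z) = 59/6 (j(Z) = 11 - 7/6 = 59/6)
f = 563471/182 (f = 36*86 + 1/(-91 - 91) = 3096 + 1/(-182) = 3096 - 1/182 = 563471/182 ≈ 3096.0)
j(-38) - f = 59/6 - 1*563471/182 = 59/6 - 563471/182 = -842522/273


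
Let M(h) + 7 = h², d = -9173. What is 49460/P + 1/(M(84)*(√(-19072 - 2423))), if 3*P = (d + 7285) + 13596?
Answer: 37095/2927 - I*√21495/151518255 ≈ 12.673 - 9.6762e-7*I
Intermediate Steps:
M(h) = -7 + h²
P = 11708/3 (P = ((-9173 + 7285) + 13596)/3 = (-1888 + 13596)/3 = (⅓)*11708 = 11708/3 ≈ 3902.7)
49460/P + 1/(M(84)*(√(-19072 - 2423))) = 49460/(11708/3) + 1/((-7 + 84²)*(√(-19072 - 2423))) = 49460*(3/11708) + 1/((-7 + 7056)*(√(-21495))) = 37095/2927 + 1/(7049*((I*√21495))) = 37095/2927 + (-I*√21495/21495)/7049 = 37095/2927 - I*√21495/151518255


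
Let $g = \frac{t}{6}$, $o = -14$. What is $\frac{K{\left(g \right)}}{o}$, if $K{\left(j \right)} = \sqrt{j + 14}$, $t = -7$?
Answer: $- \frac{\sqrt{462}}{84} \approx -0.25588$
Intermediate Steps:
$g = - \frac{7}{6} \approx -1.1667$
$K{\left(j \right)} = \sqrt{14 + j}$
$\frac{K{\left(g \right)}}{o} = \frac{\sqrt{14 - \frac{7}{6}}}{-14} = \sqrt{\frac{77}{6}} \left(- \frac{1}{14}\right) = \frac{\sqrt{462}}{6} \left(- \frac{1}{14}\right) = - \frac{\sqrt{462}}{84}$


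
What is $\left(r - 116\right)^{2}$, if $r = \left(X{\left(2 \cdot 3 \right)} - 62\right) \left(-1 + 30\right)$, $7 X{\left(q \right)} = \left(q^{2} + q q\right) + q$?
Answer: $\frac{124010496}{49} \approx 2.5308 \cdot 10^{6}$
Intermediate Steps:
$X{\left(q \right)} = \frac{q}{7} + \frac{2 q^{2}}{7}$ ($X{\left(q \right)} = \frac{\left(q^{2} + q q\right) + q}{7} = \frac{\left(q^{2} + q^{2}\right) + q}{7} = \frac{2 q^{2} + q}{7} = \frac{q + 2 q^{2}}{7} = \frac{q}{7} + \frac{2 q^{2}}{7}$)
$r = - \frac{10324}{7}$ ($r = \left(\frac{2 \cdot 3 \left(1 + 2 \cdot 2 \cdot 3\right)}{7} - 62\right) \left(-1 + 30\right) = \left(\frac{1}{7} \cdot 6 \left(1 + 2 \cdot 6\right) - 62\right) 29 = \left(\frac{1}{7} \cdot 6 \left(1 + 12\right) - 62\right) 29 = \left(\frac{1}{7} \cdot 6 \cdot 13 - 62\right) 29 = \left(\frac{78}{7} - 62\right) 29 = \left(- \frac{356}{7}\right) 29 = - \frac{10324}{7} \approx -1474.9$)
$\left(r - 116\right)^{2} = \left(- \frac{10324}{7} - 116\right)^{2} = \left(- \frac{11136}{7}\right)^{2} = \frac{124010496}{49}$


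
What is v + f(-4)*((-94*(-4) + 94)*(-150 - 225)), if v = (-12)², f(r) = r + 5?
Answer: -176106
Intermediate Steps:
f(r) = 5 + r
v = 144
v + f(-4)*((-94*(-4) + 94)*(-150 - 225)) = 144 + (5 - 4)*((-94*(-4) + 94)*(-150 - 225)) = 144 + 1*((376 + 94)*(-375)) = 144 + 1*(470*(-375)) = 144 + 1*(-176250) = 144 - 176250 = -176106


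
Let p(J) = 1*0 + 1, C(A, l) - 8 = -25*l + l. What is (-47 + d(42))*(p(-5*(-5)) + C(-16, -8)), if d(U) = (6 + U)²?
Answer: 453657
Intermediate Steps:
C(A, l) = 8 - 24*l (C(A, l) = 8 + (-25*l + l) = 8 - 24*l)
p(J) = 1 (p(J) = 0 + 1 = 1)
(-47 + d(42))*(p(-5*(-5)) + C(-16, -8)) = (-47 + (6 + 42)²)*(1 + (8 - 24*(-8))) = (-47 + 48²)*(1 + (8 + 192)) = (-47 + 2304)*(1 + 200) = 2257*201 = 453657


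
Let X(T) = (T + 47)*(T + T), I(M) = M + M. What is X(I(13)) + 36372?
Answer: 40168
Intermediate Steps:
I(M) = 2*M
X(T) = 2*T*(47 + T) (X(T) = (47 + T)*(2*T) = 2*T*(47 + T))
X(I(13)) + 36372 = 2*(2*13)*(47 + 2*13) + 36372 = 2*26*(47 + 26) + 36372 = 2*26*73 + 36372 = 3796 + 36372 = 40168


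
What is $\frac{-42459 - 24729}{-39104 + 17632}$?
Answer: $\frac{1527}{488} \approx 3.1291$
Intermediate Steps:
$\frac{-42459 - 24729}{-39104 + 17632} = - \frac{67188}{-21472} = \left(-67188\right) \left(- \frac{1}{21472}\right) = \frac{1527}{488}$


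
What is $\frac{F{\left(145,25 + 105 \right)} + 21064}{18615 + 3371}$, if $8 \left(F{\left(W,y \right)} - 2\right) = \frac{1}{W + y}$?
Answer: $\frac{46345201}{48369200} \approx 0.95815$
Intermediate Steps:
$F{\left(W,y \right)} = 2 + \frac{1}{8 \left(W + y\right)}$
$\frac{F{\left(145,25 + 105 \right)} + 21064}{18615 + 3371} = \frac{\frac{\frac{1}{8} + 2 \cdot 145 + 2 \left(25 + 105\right)}{145 + \left(25 + 105\right)} + 21064}{18615 + 3371} = \frac{\frac{\frac{1}{8} + 290 + 2 \cdot 130}{145 + 130} + 21064}{21986} = \left(\frac{\frac{1}{8} + 290 + 260}{275} + 21064\right) \frac{1}{21986} = \left(\frac{1}{275} \cdot \frac{4401}{8} + 21064\right) \frac{1}{21986} = \left(\frac{4401}{2200} + 21064\right) \frac{1}{21986} = \frac{46345201}{2200} \cdot \frac{1}{21986} = \frac{46345201}{48369200}$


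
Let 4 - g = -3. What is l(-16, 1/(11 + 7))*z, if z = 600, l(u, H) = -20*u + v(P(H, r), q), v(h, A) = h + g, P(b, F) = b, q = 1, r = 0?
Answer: 588700/3 ≈ 1.9623e+5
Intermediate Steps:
g = 7 (g = 4 - 1*(-3) = 4 + 3 = 7)
v(h, A) = 7 + h (v(h, A) = h + 7 = 7 + h)
l(u, H) = 7 + H - 20*u (l(u, H) = -20*u + (7 + H) = 7 + H - 20*u)
l(-16, 1/(11 + 7))*z = (7 + 1/(11 + 7) - 20*(-16))*600 = (7 + 1/18 + 320)*600 = (5887/18)*600 = 588700/3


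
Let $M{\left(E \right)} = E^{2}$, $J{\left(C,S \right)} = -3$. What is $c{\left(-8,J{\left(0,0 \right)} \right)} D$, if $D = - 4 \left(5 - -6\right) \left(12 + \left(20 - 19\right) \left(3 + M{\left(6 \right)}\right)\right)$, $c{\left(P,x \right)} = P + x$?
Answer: $24684$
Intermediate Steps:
$D = -2244$ ($D = - 4 \left(5 - -6\right) \left(12 + \left(20 - 19\right) \left(3 + 6^{2}\right)\right) = - 4 \left(5 + 6\right) \left(12 + 1 \left(3 + 36\right)\right) = \left(-4\right) 11 \left(12 + 1 \cdot 39\right) = - 44 \left(12 + 39\right) = \left(-44\right) 51 = -2244$)
$c{\left(-8,J{\left(0,0 \right)} \right)} D = \left(-8 - 3\right) \left(-2244\right) = \left(-11\right) \left(-2244\right) = 24684$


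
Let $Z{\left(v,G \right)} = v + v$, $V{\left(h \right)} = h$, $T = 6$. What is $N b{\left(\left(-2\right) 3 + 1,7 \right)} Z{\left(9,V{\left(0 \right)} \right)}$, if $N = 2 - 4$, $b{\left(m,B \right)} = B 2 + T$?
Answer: $-720$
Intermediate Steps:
$b{\left(m,B \right)} = 6 + 2 B$ ($b{\left(m,B \right)} = B 2 + 6 = 2 B + 6 = 6 + 2 B$)
$Z{\left(v,G \right)} = 2 v$
$N = -2$ ($N = 2 - 4 = -2$)
$N b{\left(\left(-2\right) 3 + 1,7 \right)} Z{\left(9,V{\left(0 \right)} \right)} = - 2 \left(6 + 2 \cdot 7\right) 2 \cdot 9 = - 2 \left(6 + 14\right) 18 = \left(-2\right) 20 \cdot 18 = \left(-40\right) 18 = -720$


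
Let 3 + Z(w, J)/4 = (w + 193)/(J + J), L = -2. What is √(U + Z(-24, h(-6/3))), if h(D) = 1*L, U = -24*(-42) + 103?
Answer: √930 ≈ 30.496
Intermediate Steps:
U = 1111 (U = 1008 + 103 = 1111)
h(D) = -2 (h(D) = 1*(-2) = -2)
Z(w, J) = -12 + 2*(193 + w)/J (Z(w, J) = -12 + 4*((w + 193)/(J + J)) = -12 + 4*((193 + w)/((2*J))) = -12 + 4*((193 + w)*(1/(2*J))) = -12 + 4*((193 + w)/(2*J)) = -12 + 2*(193 + w)/J)
√(U + Z(-24, h(-6/3))) = √(1111 + 2*(193 - 24 - 6*(-2))/(-2)) = √(1111 + 2*(-½)*(193 - 24 + 12)) = √(1111 + 2*(-½)*181) = √(1111 - 181) = √930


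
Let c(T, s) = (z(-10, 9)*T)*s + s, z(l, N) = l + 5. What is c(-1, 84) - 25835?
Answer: -25331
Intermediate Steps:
z(l, N) = 5 + l
c(T, s) = s - 5*T*s (c(T, s) = ((5 - 10)*T)*s + s = (-5*T)*s + s = -5*T*s + s = s - 5*T*s)
c(-1, 84) - 25835 = 84*(1 - 5*(-1)) - 25835 = 84*(1 + 5) - 25835 = 84*6 - 25835 = 504 - 25835 = -25331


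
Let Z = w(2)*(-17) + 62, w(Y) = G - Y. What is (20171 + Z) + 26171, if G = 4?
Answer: 46370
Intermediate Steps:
w(Y) = 4 - Y
Z = 28 (Z = (4 - 1*2)*(-17) + 62 = (4 - 2)*(-17) + 62 = 2*(-17) + 62 = -34 + 62 = 28)
(20171 + Z) + 26171 = (20171 + 28) + 26171 = 20199 + 26171 = 46370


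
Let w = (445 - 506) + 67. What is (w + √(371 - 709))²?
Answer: -302 + 156*I*√2 ≈ -302.0 + 220.62*I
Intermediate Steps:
w = 6 (w = -61 + 67 = 6)
(w + √(371 - 709))² = (6 + √(371 - 709))² = (6 + √(-338))² = (6 + 13*I*√2)²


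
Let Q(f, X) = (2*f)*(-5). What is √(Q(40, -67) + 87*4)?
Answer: 2*I*√13 ≈ 7.2111*I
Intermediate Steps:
Q(f, X) = -10*f
√(Q(40, -67) + 87*4) = √(-10*40 + 87*4) = √(-400 + 348) = √(-52) = 2*I*√13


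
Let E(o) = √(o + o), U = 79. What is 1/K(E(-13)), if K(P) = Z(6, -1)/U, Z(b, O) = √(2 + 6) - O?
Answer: -79/7 + 158*√2/7 ≈ 20.635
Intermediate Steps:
E(o) = √2*√o (E(o) = √(2*o) = √2*√o)
Z(b, O) = -O + 2*√2 (Z(b, O) = √8 - O = 2*√2 - O = -O + 2*√2)
K(P) = 1/79 + 2*√2/79 (K(P) = (-1*(-1) + 2*√2)/79 = (1 + 2*√2)/79 = 1/79 + 2*√2/79)
1/K(E(-13)) = 1/(1/79 + 2*√2/79)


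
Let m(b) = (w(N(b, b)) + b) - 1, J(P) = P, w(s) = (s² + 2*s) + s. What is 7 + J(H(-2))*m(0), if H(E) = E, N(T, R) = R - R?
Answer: 9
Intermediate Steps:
N(T, R) = 0
w(s) = s² + 3*s
m(b) = -1 + b (m(b) = (0*(3 + 0) + b) - 1 = (0*3 + b) - 1 = (0 + b) - 1 = b - 1 = -1 + b)
7 + J(H(-2))*m(0) = 7 - 2*(-1 + 0) = 7 - 2*(-1) = 7 + 2 = 9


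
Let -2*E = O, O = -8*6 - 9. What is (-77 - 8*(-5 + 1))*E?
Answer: -2565/2 ≈ -1282.5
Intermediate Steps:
O = -57 (O = -48 - 9 = -57)
E = 57/2 (E = -½*(-57) = 57/2 ≈ 28.500)
(-77 - 8*(-5 + 1))*E = (-77 - 8*(-5 + 1))*(57/2) = (-77 - 8*(-4))*(57/2) = (-77 + 32)*(57/2) = -45*57/2 = -2565/2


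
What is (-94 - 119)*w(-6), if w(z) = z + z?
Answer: 2556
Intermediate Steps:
w(z) = 2*z
(-94 - 119)*w(-6) = (-94 - 119)*(2*(-6)) = -213*(-12) = 2556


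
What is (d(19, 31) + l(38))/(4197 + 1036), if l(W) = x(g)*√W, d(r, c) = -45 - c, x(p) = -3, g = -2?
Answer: -76/5233 - 3*√38/5233 ≈ -0.018057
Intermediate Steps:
l(W) = -3*√W
(d(19, 31) + l(38))/(4197 + 1036) = ((-45 - 1*31) - 3*√38)/(4197 + 1036) = ((-45 - 31) - 3*√38)/5233 = (-76 - 3*√38)*(1/5233) = -76/5233 - 3*√38/5233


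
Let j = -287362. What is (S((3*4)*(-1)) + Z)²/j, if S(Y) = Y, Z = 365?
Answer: -124609/287362 ≈ -0.43363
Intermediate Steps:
(S((3*4)*(-1)) + Z)²/j = ((3*4)*(-1) + 365)²/(-287362) = (12*(-1) + 365)²*(-1/287362) = (-12 + 365)²*(-1/287362) = 353²*(-1/287362) = 124609*(-1/287362) = -124609/287362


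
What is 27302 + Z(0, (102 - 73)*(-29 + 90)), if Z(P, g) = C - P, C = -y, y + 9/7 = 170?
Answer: 189933/7 ≈ 27133.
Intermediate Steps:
y = 1181/7 (y = -9/7 + 170 = 1181/7 ≈ 168.71)
C = -1181/7 (C = -1*1181/7 = -1181/7 ≈ -168.71)
Z(P, g) = -1181/7 - P
27302 + Z(0, (102 - 73)*(-29 + 90)) = 27302 + (-1181/7 - 1*0) = 27302 + (-1181/7 + 0) = 27302 - 1181/7 = 189933/7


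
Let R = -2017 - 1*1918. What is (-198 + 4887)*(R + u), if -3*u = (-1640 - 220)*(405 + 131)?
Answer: 1539797265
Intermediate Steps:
u = 332320 (u = -(-1640 - 220)*(405 + 131)/3 = -(-620)*536 = -⅓*(-996960) = 332320)
R = -3935 (R = -2017 - 1918 = -3935)
(-198 + 4887)*(R + u) = (-198 + 4887)*(-3935 + 332320) = 4689*328385 = 1539797265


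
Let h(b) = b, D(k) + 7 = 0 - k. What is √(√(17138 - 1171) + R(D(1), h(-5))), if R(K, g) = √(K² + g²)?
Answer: √(√89 + √15967) ≈ 11.653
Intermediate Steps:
D(k) = -7 - k (D(k) = -7 + (0 - k) = -7 - k)
√(√(17138 - 1171) + R(D(1), h(-5))) = √(√(17138 - 1171) + √((-7 - 1*1)² + (-5)²)) = √(√15967 + √((-7 - 1)² + 25)) = √(√15967 + √((-8)² + 25)) = √(√15967 + √(64 + 25)) = √(√15967 + √89) = √(√89 + √15967)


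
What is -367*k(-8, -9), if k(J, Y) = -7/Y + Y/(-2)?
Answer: -34865/18 ≈ -1936.9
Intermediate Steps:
k(J, Y) = -7/Y - Y/2 (k(J, Y) = -7/Y + Y*(-½) = -7/Y - Y/2)
-367*k(-8, -9) = -367*(-7/(-9) - ½*(-9)) = -367*(-7*(-⅑) + 9/2) = -367*(7/9 + 9/2) = -367*95/18 = -1*34865/18 = -34865/18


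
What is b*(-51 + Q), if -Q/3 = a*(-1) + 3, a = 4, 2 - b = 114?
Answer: 5376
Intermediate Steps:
b = -112 (b = 2 - 1*114 = 2 - 114 = -112)
Q = 3 (Q = -3*(4*(-1) + 3) = -3*(-4 + 3) = -3*(-1) = 3)
b*(-51 + Q) = -112*(-51 + 3) = -112*(-48) = 5376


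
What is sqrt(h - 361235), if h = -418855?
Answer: I*sqrt(780090) ≈ 883.23*I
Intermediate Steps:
sqrt(h - 361235) = sqrt(-418855 - 361235) = sqrt(-780090) = I*sqrt(780090)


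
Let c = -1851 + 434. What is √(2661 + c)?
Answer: 2*√311 ≈ 35.270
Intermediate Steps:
c = -1417
√(2661 + c) = √(2661 - 1417) = √1244 = 2*√311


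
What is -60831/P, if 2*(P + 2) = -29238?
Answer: 60831/14621 ≈ 4.1605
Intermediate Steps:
P = -14621 (P = -2 + (½)*(-29238) = -2 - 14619 = -14621)
-60831/P = -60831/(-14621) = -60831*(-1/14621) = 60831/14621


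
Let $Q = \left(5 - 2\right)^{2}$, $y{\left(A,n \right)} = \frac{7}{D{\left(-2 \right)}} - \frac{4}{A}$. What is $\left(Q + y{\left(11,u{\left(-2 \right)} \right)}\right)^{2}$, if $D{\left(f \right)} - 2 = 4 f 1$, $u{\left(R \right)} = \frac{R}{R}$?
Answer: $\frac{243049}{4356} \approx 55.796$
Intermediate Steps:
$u{\left(R \right)} = 1$
$D{\left(f \right)} = 2 + 4 f$ ($D{\left(f \right)} = 2 + 4 f 1 = 2 + 4 f$)
$y{\left(A,n \right)} = - \frac{7}{6} - \frac{4}{A}$ ($y{\left(A,n \right)} = \frac{7}{2 + 4 \left(-2\right)} - \frac{4}{A} = \frac{7}{2 - 8} - \frac{4}{A} = \frac{7}{-6} - \frac{4}{A} = 7 \left(- \frac{1}{6}\right) - \frac{4}{A} = - \frac{7}{6} - \frac{4}{A}$)
$Q = 9$ ($Q = 3^{2} = 9$)
$\left(Q + y{\left(11,u{\left(-2 \right)} \right)}\right)^{2} = \left(9 - \left(\frac{7}{6} + \frac{4}{11}\right)\right)^{2} = \left(9 - \frac{101}{66}\right)^{2} = \left(\frac{493}{66}\right)^{2} = \frac{243049}{4356}$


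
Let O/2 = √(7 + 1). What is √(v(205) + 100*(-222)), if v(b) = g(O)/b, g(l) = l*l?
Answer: 2*I*√233237110/205 ≈ 149.0*I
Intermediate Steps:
O = 4*√2 (O = 2*√(7 + 1) = 2*√8 = 2*(2*√2) = 4*√2 ≈ 5.6569)
g(l) = l²
v(b) = 32/b (v(b) = (4*√2)²/b = 32/b)
√(v(205) + 100*(-222)) = √(32/205 + 100*(-222)) = √(32*(1/205) - 22200) = √(32/205 - 22200) = √(-4550968/205) = 2*I*√233237110/205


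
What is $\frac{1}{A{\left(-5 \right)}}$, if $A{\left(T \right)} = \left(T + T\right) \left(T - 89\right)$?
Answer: $\frac{1}{940} \approx 0.0010638$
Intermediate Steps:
$A{\left(T \right)} = 2 T \left(-89 + T\right)$
$\frac{1}{A{\left(-5 \right)}} = \frac{1}{2 \left(-5\right) \left(-89 - 5\right)} = \frac{1}{2 \left(-5\right) \left(-94\right)} = \frac{1}{940}$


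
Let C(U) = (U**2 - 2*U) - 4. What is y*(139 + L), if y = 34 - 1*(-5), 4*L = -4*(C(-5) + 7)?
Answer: 3939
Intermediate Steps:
C(U) = -4 + U**2 - 2*U
L = -38 (L = (-4*((-4 + (-5)**2 - 2*(-5)) + 7))/4 = (-4*((-4 + 25 + 10) + 7))/4 = (-4*(31 + 7))/4 = (-4*38)/4 = (1/4)*(-152) = -38)
y = 39 (y = 34 + 5 = 39)
y*(139 + L) = 39*(139 - 38) = 39*101 = 3939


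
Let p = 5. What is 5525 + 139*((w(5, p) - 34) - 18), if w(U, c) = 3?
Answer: -1286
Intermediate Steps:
5525 + 139*((w(5, p) - 34) - 18) = 5525 + 139*((3 - 34) - 18) = 5525 + 139*(-31 - 18) = 5525 + 139*(-49) = 5525 - 6811 = -1286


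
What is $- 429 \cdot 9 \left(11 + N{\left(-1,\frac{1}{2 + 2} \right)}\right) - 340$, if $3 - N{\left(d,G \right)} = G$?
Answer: $- \frac{213715}{4} \approx -53429.0$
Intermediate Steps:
$N{\left(d,G \right)} = 3 - G$
$- 429 \cdot 9 \left(11 + N{\left(-1,\frac{1}{2 + 2} \right)}\right) - 340 = - 429 \cdot 9 \left(11 + \left(3 - \frac{1}{2 + 2}\right)\right) - 340 = - 429 \cdot 9 \left(11 + \left(3 - \frac{1}{4}\right)\right) - 340 = - 429 \cdot 9 \left(11 + \frac{11}{4}\right) - 340 = - 429 \cdot 9 \cdot \frac{55}{4} - 340 = \left(-429\right) \frac{495}{4} - 340 = - \frac{212355}{4} - 340 = - \frac{213715}{4}$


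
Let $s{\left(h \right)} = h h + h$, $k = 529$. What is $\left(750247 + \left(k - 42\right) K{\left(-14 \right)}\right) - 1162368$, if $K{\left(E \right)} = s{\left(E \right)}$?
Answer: $-323487$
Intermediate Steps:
$s{\left(h \right)} = h + h^{2}$ ($s{\left(h \right)} = h^{2} + h = h + h^{2}$)
$K{\left(E \right)} = E \left(1 + E\right)$
$\left(750247 + \left(k - 42\right) K{\left(-14 \right)}\right) - 1162368 = \left(750247 + \left(529 - 42\right) \left(- 14 \left(1 - 14\right)\right)\right) - 1162368 = \left(750247 + 487 \left(\left(-14\right) \left(-13\right)\right)\right) - 1162368 = \left(750247 + 487 \cdot 182\right) - 1162368 = \left(750247 + 88634\right) - 1162368 = 838881 - 1162368 = -323487$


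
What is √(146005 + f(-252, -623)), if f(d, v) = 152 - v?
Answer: 2*√36695 ≈ 383.12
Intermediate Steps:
√(146005 + f(-252, -623)) = √(146005 + (152 - 1*(-623))) = √(146005 + (152 + 623)) = √(146005 + 775) = √146780 = 2*√36695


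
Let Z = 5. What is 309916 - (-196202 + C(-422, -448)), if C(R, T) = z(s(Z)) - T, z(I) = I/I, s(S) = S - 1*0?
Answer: 505669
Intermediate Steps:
s(S) = S (s(S) = S + 0 = S)
z(I) = 1
C(R, T) = 1 - T
309916 - (-196202 + C(-422, -448)) = 309916 - (-196202 + (1 - 1*(-448))) = 309916 - (-196202 + (1 + 448)) = 309916 - (-196202 + 449) = 309916 - 1*(-195753) = 309916 + 195753 = 505669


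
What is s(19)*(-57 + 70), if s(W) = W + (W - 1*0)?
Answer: 494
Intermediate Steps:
s(W) = 2*W (s(W) = W + (W + 0) = W + W = 2*W)
s(19)*(-57 + 70) = (2*19)*(-57 + 70) = 38*13 = 494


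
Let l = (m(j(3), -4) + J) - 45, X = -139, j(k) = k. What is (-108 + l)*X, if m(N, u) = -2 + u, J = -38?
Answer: 27383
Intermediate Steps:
l = -89 (l = ((-2 - 4) - 38) - 45 = (-6 - 38) - 45 = -44 - 45 = -89)
(-108 + l)*X = (-108 - 89)*(-139) = -197*(-139) = 27383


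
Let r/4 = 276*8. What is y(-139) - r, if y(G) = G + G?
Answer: -9110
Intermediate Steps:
r = 8832 (r = 4*(276*8) = 4*2208 = 8832)
y(G) = 2*G
y(-139) - r = 2*(-139) - 1*8832 = -278 - 8832 = -9110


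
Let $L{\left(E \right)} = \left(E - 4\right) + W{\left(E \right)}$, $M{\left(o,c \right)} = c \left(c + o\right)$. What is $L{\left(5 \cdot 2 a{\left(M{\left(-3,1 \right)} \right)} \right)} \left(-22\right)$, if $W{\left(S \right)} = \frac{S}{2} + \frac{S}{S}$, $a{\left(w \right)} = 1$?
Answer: $-264$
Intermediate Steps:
$W{\left(S \right)} = 1 + \frac{S}{2}$ ($W{\left(S \right)} = S \frac{1}{2} + 1 = \frac{S}{2} + 1 = 1 + \frac{S}{2}$)
$L{\left(E \right)} = -3 + \frac{3 E}{2}$ ($L{\left(E \right)} = \left(E - 4\right) + \left(1 + \frac{E}{2}\right) = \left(-4 + E\right) + \left(1 + \frac{E}{2}\right) = -3 + \frac{3 E}{2}$)
$L{\left(5 \cdot 2 a{\left(M{\left(-3,1 \right)} \right)} \right)} \left(-22\right) = \left(-3 + \frac{3 \cdot 5 \cdot 2 \cdot 1}{2}\right) \left(-22\right) = \left(-3 + \frac{3 \cdot 10 \cdot 1}{2}\right) \left(-22\right) = \left(-3 + \frac{3}{2} \cdot 10\right) \left(-22\right) = \left(-3 + 15\right) \left(-22\right) = 12 \left(-22\right) = -264$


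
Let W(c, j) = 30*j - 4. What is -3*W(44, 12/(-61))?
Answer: 1812/61 ≈ 29.705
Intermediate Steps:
W(c, j) = -4 + 30*j
-3*W(44, 12/(-61)) = -3*(-4 + 30*(12/(-61))) = -3*(-4 + 30*(12*(-1/61))) = -3*(-4 + 30*(-12/61)) = -3*(-4 - 360/61) = -3*(-604/61) = 1812/61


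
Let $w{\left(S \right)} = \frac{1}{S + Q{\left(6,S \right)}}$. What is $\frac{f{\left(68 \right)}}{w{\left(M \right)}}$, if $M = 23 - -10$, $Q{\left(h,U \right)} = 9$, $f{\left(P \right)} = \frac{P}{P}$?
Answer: $42$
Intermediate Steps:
$f{\left(P \right)} = 1$
$M = 33$ ($M = 23 + 10 = 33$)
$w{\left(S \right)} = \frac{1}{9 + S}$ ($w{\left(S \right)} = \frac{1}{S + 9} = \frac{1}{9 + S}$)
$\frac{f{\left(68 \right)}}{w{\left(M \right)}} = 1 \frac{1}{\frac{1}{9 + 33}} = 1 \frac{1}{\frac{1}{42}} = 1 \cdot 42 = 42$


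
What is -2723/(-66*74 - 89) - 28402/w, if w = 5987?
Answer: -124940545/29773351 ≈ -4.1964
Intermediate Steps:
-2723/(-66*74 - 89) - 28402/w = -2723/(-66*74 - 89) - 28402/5987 = -2723/(-4884 - 89) - 28402*1/5987 = -2723/(-4973) - 28402/5987 = -2723*(-1/4973) - 28402/5987 = 2723/4973 - 28402/5987 = -124940545/29773351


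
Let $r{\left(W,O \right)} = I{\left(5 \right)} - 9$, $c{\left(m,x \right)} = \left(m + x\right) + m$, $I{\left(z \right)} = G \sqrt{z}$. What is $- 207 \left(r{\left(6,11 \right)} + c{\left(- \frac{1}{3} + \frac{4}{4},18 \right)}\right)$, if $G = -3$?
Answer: $-2139 + 621 \sqrt{5} \approx -750.4$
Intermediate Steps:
$I{\left(z \right)} = - 3 \sqrt{z}$
$c{\left(m,x \right)} = x + 2 m$
$r{\left(W,O \right)} = -9 - 3 \sqrt{5}$ ($r{\left(W,O \right)} = - 3 \sqrt{5} - 9 = -9 - 3 \sqrt{5}$)
$- 207 \left(r{\left(6,11 \right)} + c{\left(- \frac{1}{3} + \frac{4}{4},18 \right)}\right) = - 207 \left(\left(-9 - 3 \sqrt{5}\right) + \left(18 + 2 \left(- \frac{1}{3} + \frac{4}{4}\right)\right)\right) = - 207 \left(\left(-9 - 3 \sqrt{5}\right) + \left(18 + 2 \left(\left(-1\right) \frac{1}{3} + 4 \cdot \frac{1}{4}\right)\right)\right) = - 207 \left(\left(-9 - 3 \sqrt{5}\right) + \left(18 + 2 \left(- \frac{1}{3} + 1\right)\right)\right) = - 207 \left(\left(-9 - 3 \sqrt{5}\right) + \left(18 + 2 \cdot \frac{2}{3}\right)\right) = - 207 \left(\left(-9 - 3 \sqrt{5}\right) + \left(18 + \frac{4}{3}\right)\right) = - 207 \left(\left(-9 - 3 \sqrt{5}\right) + \frac{58}{3}\right) = - 207 \left(\frac{31}{3} - 3 \sqrt{5}\right) = -2139 + 621 \sqrt{5}$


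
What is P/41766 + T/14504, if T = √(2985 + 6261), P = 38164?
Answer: 19082/20883 + √9246/14504 ≈ 0.92039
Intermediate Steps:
T = √9246 ≈ 96.156
P/41766 + T/14504 = 38164/41766 + √9246/14504 = 38164*(1/41766) + √9246*(1/14504) = 19082/20883 + √9246/14504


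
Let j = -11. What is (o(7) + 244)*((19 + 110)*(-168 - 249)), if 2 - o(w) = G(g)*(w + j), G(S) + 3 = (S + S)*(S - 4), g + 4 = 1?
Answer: -21624786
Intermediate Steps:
g = -3 (g = -4 + 1 = -3)
G(S) = -3 + 2*S*(-4 + S) (G(S) = -3 + (S + S)*(S - 4) = -3 + (2*S)*(-4 + S) = -3 + 2*S*(-4 + S))
o(w) = 431 - 39*w (o(w) = 2 - (-3 - 8*(-3) + 2*(-3)²)*(w - 11) = 2 - (-3 + 24 + 2*9)*(-11 + w) = 2 - (-3 + 24 + 18)*(-11 + w) = 2 - 39*(-11 + w) = 2 - (-429 + 39*w) = 2 + (429 - 39*w) = 431 - 39*w)
(o(7) + 244)*((19 + 110)*(-168 - 249)) = ((431 - 39*7) + 244)*((19 + 110)*(-168 - 249)) = ((431 - 273) + 244)*(129*(-417)) = (158 + 244)*(-53793) = 402*(-53793) = -21624786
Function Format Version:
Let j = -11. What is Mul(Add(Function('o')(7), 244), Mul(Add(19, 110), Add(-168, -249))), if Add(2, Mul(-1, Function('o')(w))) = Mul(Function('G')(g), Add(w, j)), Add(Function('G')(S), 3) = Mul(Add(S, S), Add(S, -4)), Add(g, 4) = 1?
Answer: -21624786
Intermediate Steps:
g = -3 (g = Add(-4, 1) = -3)
Function('G')(S) = Add(-3, Mul(2, S, Add(-4, S))) (Function('G')(S) = Add(-3, Mul(Add(S, S), Add(S, -4))) = Add(-3, Mul(Mul(2, S), Add(-4, S))) = Add(-3, Mul(2, S, Add(-4, S))))
Function('o')(w) = Add(431, Mul(-39, w)) (Function('o')(w) = Add(2, Mul(-1, Mul(Add(-3, Mul(-8, -3), Mul(2, Pow(-3, 2))), Add(w, -11)))) = Add(2, Mul(-1, Mul(Add(-3, 24, Mul(2, 9)), Add(-11, w)))) = Add(2, Mul(-1, Mul(Add(-3, 24, 18), Add(-11, w)))) = Add(2, Mul(-1, Mul(39, Add(-11, w)))) = Add(2, Mul(-1, Add(-429, Mul(39, w)))) = Add(2, Add(429, Mul(-39, w))) = Add(431, Mul(-39, w)))
Mul(Add(Function('o')(7), 244), Mul(Add(19, 110), Add(-168, -249))) = Mul(Add(Add(431, Mul(-39, 7)), 244), Mul(Add(19, 110), Add(-168, -249))) = Mul(Add(Add(431, -273), 244), Mul(129, -417)) = Mul(Add(158, 244), -53793) = Mul(402, -53793) = -21624786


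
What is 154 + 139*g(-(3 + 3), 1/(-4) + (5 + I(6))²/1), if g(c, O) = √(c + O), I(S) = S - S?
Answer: 154 + 695*√3/2 ≈ 755.89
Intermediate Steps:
I(S) = 0
g(c, O) = √(O + c)
154 + 139*g(-(3 + 3), 1/(-4) + (5 + I(6))²/1) = 154 + 139*√((1/(-4) + (5 + 0)²/1) - (3 + 3)) = 154 + 139*√((1*(-¼) + 5²*1) - 1*6) = 154 + 139*√((-¼ + 25*1) - 6) = 154 + 139*√((-¼ + 25) - 6) = 154 + 139*√(99/4 - 6) = 154 + 139*√(75/4) = 154 + 139*(5*√3/2) = 154 + 695*√3/2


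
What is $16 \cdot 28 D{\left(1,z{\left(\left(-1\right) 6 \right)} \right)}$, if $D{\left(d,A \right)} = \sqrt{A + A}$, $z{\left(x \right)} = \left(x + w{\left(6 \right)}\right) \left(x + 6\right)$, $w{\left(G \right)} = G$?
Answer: $0$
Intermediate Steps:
$z{\left(x \right)} = \left(6 + x\right)^{2}$ ($z{\left(x \right)} = \left(x + 6\right) \left(x + 6\right) = \left(6 + x\right) \left(6 + x\right) = \left(6 + x\right)^{2}$)
$D{\left(d,A \right)} = \sqrt{2} \sqrt{A}$ ($D{\left(d,A \right)} = \sqrt{2 A} = \sqrt{2} \sqrt{A}$)
$16 \cdot 28 D{\left(1,z{\left(\left(-1\right) 6 \right)} \right)} = 16 \cdot 28 \sqrt{2} \sqrt{36 + \left(\left(-1\right) 6\right)^{2} + 12 \left(\left(-1\right) 6\right)} = 448 \sqrt{2} \sqrt{36 + \left(-6\right)^{2} + 12 \left(-6\right)} = 448 \sqrt{2} \sqrt{36 + 36 - 72} = 448 \sqrt{2} \sqrt{0} = 448 \sqrt{2} \cdot 0 = 448 \cdot 0 = 0$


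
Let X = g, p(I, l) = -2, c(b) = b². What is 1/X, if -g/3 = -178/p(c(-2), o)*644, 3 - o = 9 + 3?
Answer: -1/171948 ≈ -5.8157e-6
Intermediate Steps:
o = -9 (o = 3 - (9 + 3) = 3 - 1*12 = 3 - 12 = -9)
g = -171948 (g = -3*(-178/(-2))*644 = -3*(-178*(-½))*644 = -267*644 = -3*57316 = -171948)
X = -171948
1/X = 1/(-171948) = -1/171948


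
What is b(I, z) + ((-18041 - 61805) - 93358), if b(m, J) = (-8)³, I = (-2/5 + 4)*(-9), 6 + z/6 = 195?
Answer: -173716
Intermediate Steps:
z = 1134 (z = -36 + 6*195 = -36 + 1170 = 1134)
I = -162/5 (I = (-2*⅕ + 4)*(-9) = (-⅖ + 4)*(-9) = (18/5)*(-9) = -162/5 ≈ -32.400)
b(m, J) = -512
b(I, z) + ((-18041 - 61805) - 93358) = -512 + ((-18041 - 61805) - 93358) = -512 + (-79846 - 93358) = -512 - 173204 = -173716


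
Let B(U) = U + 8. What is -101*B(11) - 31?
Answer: -1950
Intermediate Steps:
B(U) = 8 + U
-101*B(11) - 31 = -101*(8 + 11) - 31 = -101*19 - 31 = -1919 - 31 = -1950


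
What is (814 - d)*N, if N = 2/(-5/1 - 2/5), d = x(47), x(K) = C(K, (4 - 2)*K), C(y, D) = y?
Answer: -7670/27 ≈ -284.07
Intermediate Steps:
x(K) = K
d = 47
N = -10/27 (N = 2/(-5*1 - 2*⅕) = 2/(-5 - ⅖) = 2/(-27/5) = 2*(-5/27) = -10/27 ≈ -0.37037)
(814 - d)*N = (814 - 1*47)*(-10/27) = (814 - 47)*(-10/27) = 767*(-10/27) = -7670/27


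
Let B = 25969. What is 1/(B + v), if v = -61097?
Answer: -1/35128 ≈ -2.8467e-5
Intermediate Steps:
1/(B + v) = 1/(25969 - 61097) = 1/(-35128) = -1/35128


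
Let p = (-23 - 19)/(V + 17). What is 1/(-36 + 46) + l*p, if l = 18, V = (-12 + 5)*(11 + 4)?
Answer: 478/55 ≈ 8.6909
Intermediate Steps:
V = -105 (V = -7*15 = -105)
p = 21/44 (p = (-23 - 19)/(-105 + 17) = -42/(-88) = -42*(-1/88) = 21/44 ≈ 0.47727)
1/(-36 + 46) + l*p = 1/(-36 + 46) + 18*(21/44) = 1/10 + 189/22 = ⅒ + 189/22 = 478/55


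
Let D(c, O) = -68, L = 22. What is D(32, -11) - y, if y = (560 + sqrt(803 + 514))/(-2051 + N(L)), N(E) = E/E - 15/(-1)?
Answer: -27564/407 + sqrt(1317)/2035 ≈ -67.707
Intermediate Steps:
N(E) = 16 (N(E) = 1 - 15*(-1) = 1 + 15 = 16)
y = -112/407 - sqrt(1317)/2035 (y = (560 + sqrt(803 + 514))/(-2051 + 16) = (560 + sqrt(1317))/(-2035) = (560 + sqrt(1317))*(-1/2035) = -112/407 - sqrt(1317)/2035 ≈ -0.29302)
D(32, -11) - y = -68 - (-112/407 - sqrt(1317)/2035) = -68 + (112/407 + sqrt(1317)/2035) = -27564/407 + sqrt(1317)/2035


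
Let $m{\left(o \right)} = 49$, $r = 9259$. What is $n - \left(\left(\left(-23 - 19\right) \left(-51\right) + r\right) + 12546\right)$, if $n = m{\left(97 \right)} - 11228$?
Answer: $-35126$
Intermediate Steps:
$n = -11179$ ($n = 49 - 11228 = -11179$)
$n - \left(\left(\left(-23 - 19\right) \left(-51\right) + r\right) + 12546\right) = -11179 - \left(\left(\left(-23 - 19\right) \left(-51\right) + 9259\right) + 12546\right) = -11179 - \left(\left(\left(-42\right) \left(-51\right) + 9259\right) + 12546\right) = -11179 - \left(\left(2142 + 9259\right) + 12546\right) = -11179 - \left(11401 + 12546\right) = -11179 - 23947 = -35126$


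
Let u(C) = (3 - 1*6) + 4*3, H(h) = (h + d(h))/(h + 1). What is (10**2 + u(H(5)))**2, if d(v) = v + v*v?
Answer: 11881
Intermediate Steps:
d(v) = v + v**2
H(h) = (h + h*(1 + h))/(1 + h) (H(h) = (h + h*(1 + h))/(h + 1) = (h + h*(1 + h))/(1 + h))
u(C) = 9 (u(C) = (3 - 6) + 12 = -3 + 12 = 9)
(10**2 + u(H(5)))**2 = (10**2 + 9)**2 = (100 + 9)**2 = 109**2 = 11881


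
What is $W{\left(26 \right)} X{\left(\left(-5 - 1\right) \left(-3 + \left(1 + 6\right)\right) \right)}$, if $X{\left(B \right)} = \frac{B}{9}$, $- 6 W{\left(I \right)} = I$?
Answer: $\frac{104}{9} \approx 11.556$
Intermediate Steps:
$W{\left(I \right)} = - \frac{I}{6}$
$X{\left(B \right)} = \frac{B}{9}$ ($X{\left(B \right)} = B \frac{1}{9} = \frac{B}{9}$)
$W{\left(26 \right)} X{\left(\left(-5 - 1\right) \left(-3 + \left(1 + 6\right)\right) \right)} = \left(- \frac{1}{6}\right) 26 \frac{\left(-5 - 1\right) \left(-3 + \left(1 + 6\right)\right)}{9} = - \frac{13 \frac{\left(-6\right) \left(-3 + 7\right)}{9}}{3} = - \frac{13 \frac{\left(-6\right) 4}{9}}{3} = - \frac{13 \cdot \frac{1}{9} \left(-24\right)}{3} = \left(- \frac{13}{3}\right) \left(- \frac{8}{3}\right) = \frac{104}{9}$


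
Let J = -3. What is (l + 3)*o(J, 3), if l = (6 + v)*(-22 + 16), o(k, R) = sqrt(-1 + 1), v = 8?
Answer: 0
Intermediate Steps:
o(k, R) = 0 (o(k, R) = sqrt(0) = 0)
l = -84 (l = (6 + 8)*(-22 + 16) = 14*(-6) = -84)
(l + 3)*o(J, 3) = (-84 + 3)*0 = -81*0 = 0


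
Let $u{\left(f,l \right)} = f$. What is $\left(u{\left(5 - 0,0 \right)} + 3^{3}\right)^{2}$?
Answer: $1024$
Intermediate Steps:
$\left(u{\left(5 - 0,0 \right)} + 3^{3}\right)^{2} = \left(\left(5 - 0\right) + 3^{3}\right)^{2} = \left(\left(5 + 0\right) + 27\right)^{2} = \left(5 + 27\right)^{2} = 32^{2} = 1024$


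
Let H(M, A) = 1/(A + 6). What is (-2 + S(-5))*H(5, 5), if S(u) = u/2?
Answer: -9/22 ≈ -0.40909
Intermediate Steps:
H(M, A) = 1/(6 + A)
S(u) = u/2 (S(u) = u*(1/2) = u/2)
(-2 + S(-5))*H(5, 5) = (-2 + (1/2)*(-5))/(6 + 5) = (-2 - 5/2)/11 = -9/2*1/11 = -9/22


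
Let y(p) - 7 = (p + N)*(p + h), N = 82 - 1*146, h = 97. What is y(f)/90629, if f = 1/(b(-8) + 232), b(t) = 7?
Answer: -50599919/739545587 ≈ -0.068420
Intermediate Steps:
N = -64 (N = 82 - 146 = -64)
f = 1/239 (f = 1/(7 + 232) = 1/239 ≈ 0.0041841)
y(p) = 7 + (-64 + p)*(97 + p) (y(p) = 7 + (p - 64)*(p + 97) = 7 + (-64 + p)*(97 + p))
y(f)/90629 = (-6201 + (1/239)² + 33*(1/239))/90629 = (-6201 + 1/57121 + 33/239)*(1/90629) = -354199433/57121*1/90629 = -50599919/739545587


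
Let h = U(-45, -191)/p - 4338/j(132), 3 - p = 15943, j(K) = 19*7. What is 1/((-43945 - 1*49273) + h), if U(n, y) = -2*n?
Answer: -212002/19769318405 ≈ -1.0724e-5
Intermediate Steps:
j(K) = 133
p = -15940 (p = 3 - 1*15943 = 3 - 15943 = -15940)
h = -6915969/212002 (h = -2*(-45)/(-15940) - 4338/133 = 90*(-1/15940) - 4338*1/133 = -9/1594 - 4338/133 = -6915969/212002 ≈ -32.622)
1/((-43945 - 1*49273) + h) = 1/((-43945 - 1*49273) - 6915969/212002) = 1/((-43945 - 49273) - 6915969/212002) = 1/(-93218 - 6915969/212002) = 1/(-19769318405/212002) = -212002/19769318405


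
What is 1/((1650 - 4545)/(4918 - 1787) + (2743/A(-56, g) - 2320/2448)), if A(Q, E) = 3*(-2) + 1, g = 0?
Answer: -2395215/1318499599 ≈ -0.0018166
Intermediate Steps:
A(Q, E) = -5 (A(Q, E) = -6 + 1 = -5)
1/((1650 - 4545)/(4918 - 1787) + (2743/A(-56, g) - 2320/2448)) = 1/((1650 - 4545)/(4918 - 1787) + (2743/(-5) - 2320/2448)) = 1/(-2895/3131 + (2743*(-⅕) - 2320*1/2448)) = 1/(-2895*1/3131 + (-2743/5 - 145/153)) = 1/(-2895/3131 - 420404/765) = 1/(-1318499599/2395215) = -2395215/1318499599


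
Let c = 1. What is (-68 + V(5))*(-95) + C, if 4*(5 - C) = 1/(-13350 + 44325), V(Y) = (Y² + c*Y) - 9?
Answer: 553832999/123900 ≈ 4470.0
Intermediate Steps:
V(Y) = -9 + Y + Y² (V(Y) = (Y² + 1*Y) - 9 = (Y² + Y) - 9 = (Y + Y²) - 9 = -9 + Y + Y²)
C = 619499/123900 (C = 5 - 1/(4*(-13350 + 44325)) = 5 - ¼/30975 = 5 - ¼*1/30975 = 5 - 1/123900 = 619499/123900 ≈ 5.0000)
(-68 + V(5))*(-95) + C = (-68 + (-9 + 5 + 5²))*(-95) + 619499/123900 = (-68 + (-9 + 5 + 25))*(-95) + 619499/123900 = (-68 + 21)*(-95) + 619499/123900 = -47*(-95) + 619499/123900 = 4465 + 619499/123900 = 553832999/123900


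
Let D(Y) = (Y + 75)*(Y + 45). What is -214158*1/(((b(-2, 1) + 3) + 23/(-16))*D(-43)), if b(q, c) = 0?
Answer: -107079/50 ≈ -2141.6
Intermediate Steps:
D(Y) = (45 + Y)*(75 + Y) (D(Y) = (75 + Y)*(45 + Y) = (45 + Y)*(75 + Y))
-214158*1/(((b(-2, 1) + 3) + 23/(-16))*D(-43)) = -214158*1/(((0 + 3) + 23/(-16))*(3375 + (-43)² + 120*(-43))) = -214158*1/((3 + 23*(-1/16))*(3375 + 1849 - 5160)) = -214158*1/(64*(3 - 23/16)) = -214158/((25/16)*64) = -214158/100 = -214158*1/100 = -107079/50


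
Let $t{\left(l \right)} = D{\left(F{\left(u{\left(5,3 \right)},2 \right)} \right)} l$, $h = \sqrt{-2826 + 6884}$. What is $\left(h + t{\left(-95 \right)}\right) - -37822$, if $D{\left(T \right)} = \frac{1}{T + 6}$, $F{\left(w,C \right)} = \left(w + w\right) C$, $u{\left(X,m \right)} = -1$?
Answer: $\frac{75549}{2} + \sqrt{4058} \approx 37838.0$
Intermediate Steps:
$h = \sqrt{4058} \approx 63.702$
$F{\left(w,C \right)} = 2 C w$ ($F{\left(w,C \right)} = 2 w C = 2 C w$)
$D{\left(T \right)} = \frac{1}{6 + T}$
$t{\left(l \right)} = \frac{l}{2}$ ($t{\left(l \right)} = \frac{l}{6 + 2 \cdot 2 \left(-1\right)} = \frac{l}{6 - 4} = \frac{l}{2}$)
$\left(h + t{\left(-95 \right)}\right) - -37822 = \left(\sqrt{4058} + \frac{1}{2} \left(-95\right)\right) - -37822 = \left(\sqrt{4058} - \frac{95}{2}\right) + 37822 = \left(- \frac{95}{2} + \sqrt{4058}\right) + 37822 = \frac{75549}{2} + \sqrt{4058}$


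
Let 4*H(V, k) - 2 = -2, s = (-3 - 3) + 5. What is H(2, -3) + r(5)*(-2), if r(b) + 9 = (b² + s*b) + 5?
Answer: -32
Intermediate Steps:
s = -1 (s = -6 + 5 = -1)
r(b) = -4 + b² - b (r(b) = -9 + ((b² - b) + 5) = -9 + (5 + b² - b) = -4 + b² - b)
H(V, k) = 0 (H(V, k) = ½ + (¼)*(-2) = ½ - ½ = 0)
H(2, -3) + r(5)*(-2) = 0 + (-4 + 5² - 1*5)*(-2) = 0 + (-4 + 25 - 5)*(-2) = 0 + 16*(-2) = 0 - 32 = -32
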